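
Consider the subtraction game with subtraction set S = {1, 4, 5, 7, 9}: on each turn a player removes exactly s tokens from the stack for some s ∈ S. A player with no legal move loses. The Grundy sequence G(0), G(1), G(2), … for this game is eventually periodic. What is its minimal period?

8

G(0) = 0
G(1) = mex{0} = 1
G(2) = mex{1} = 0
G(3) = mex{0} = 1
G(4) = mex{1,0} = 2
G(5) = mex{2,1,0} = 3
G(6) = mex{3,0,1} = 2
G(7) = mex{2,1,0,0} = 3
G(8) = mex{3,2,1,1} = 0
G(9) = mex{0,3,2,0,0} = 1
G(10) = mex{1,2,3,1,1} = 0
G(11) = mex{0,3,2,2,0} = 1
G(12) = mex{1,0,3,3,1} = 2
G(13) = mex{2,1,0,2,2} = 3
G(14) = mex{3,0,1,3,3} = 2
G(15) = mex{2,1,0,0,2} = 3
G(16) = mex{3,2,1,1,3} = 0
G(17) = mex{0,3,2,0,0} = 1
G(18) = mex{1,2,3,1,1} = 0
G(n+8) = G(n) holds for n = 0,…,8 (a full window of length max(S) = 9), so the sequence is purely periodic with period 8.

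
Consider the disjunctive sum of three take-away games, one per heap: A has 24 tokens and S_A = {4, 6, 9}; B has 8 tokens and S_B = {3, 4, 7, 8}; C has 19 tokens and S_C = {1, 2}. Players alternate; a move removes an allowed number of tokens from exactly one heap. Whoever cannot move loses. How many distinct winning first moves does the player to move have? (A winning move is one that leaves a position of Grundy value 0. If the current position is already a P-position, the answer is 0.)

1

Heap A, S = {4, 6, 9}:
G(0) = 0
G(1) = mex{} = 0
G(2) = mex{} = 0
G(3) = mex{} = 0
G(4) = mex{0} = 1
G(5) = mex{0} = 1
G(6) = mex{0,0} = 1
G(7) = mex{0,0} = 1
G(8) = mex{1,0} = 2
G(9) = mex{1,0,0} = 2
G(10) = mex{1,1,0} = 2
G(11) = mex{1,1,0} = 2
G(12) = mex{2,1,0} = 3
G(13) = mex{2,1,1} = 0
G(14) = mex{2,2,1} = 0
G(15) = mex{2,2,1} = 0
G(16) = mex{3,2,1} = 0
G(17) = mex{0,2,2} = 1
G(18) = mex{0,3,2} = 1
G(19) = mex{0,0,2} = 1
G(20) = mex{0,0,2} = 1
G(21) = mex{1,0,3} = 2
G(22) = mex{1,0,0} = 2
G(23) = mex{1,1,0} = 2
G(24) = mex{1,1,0} = 2
G_A(24) = 2.
Heap B, S = {3, 4, 7, 8}:
G(0) = 0
G(1) = mex{} = 0
G(2) = mex{} = 0
G(3) = mex{0} = 1
G(4) = mex{0,0} = 1
G(5) = mex{0,0} = 1
G(6) = mex{1,0} = 2
G(7) = mex{1,1,0} = 2
G(8) = mex{1,1,0,0} = 2
G_B(8) = 2.
Heap C, S = {1, 2}:
n :  0  1  2  3  4  5  6  7  8  9 10 11 12 13 14 15 16 17 18 19
G :  0  1  2  0  1  2  0  1  2  0  1  2  0  1  2  0  1  2  0  1
G_C(19) = 1.
Combined Grundy value = 2 ⊕ 2 ⊕ 1 = 1.
A winning move leaves total XOR = 0, i.e. changes one component's Grundy value g to g ⊕ X where X is the current total.
Heap A: need g' = 2⊕1 = 3. Options: 24−4→G=1, 24−6→G=1, 24−9→G=0. Hits: 0.
Heap B: need g' = 2⊕1 = 3. Options: 8−3→G=1, 8−4→G=1, 8−7→G=0, 8−8→G=0. Hits: 0.
Heap C: need g' = 1⊕1 = 0. Options: 19−1→G=0, 19−2→G=2. Hits: 1.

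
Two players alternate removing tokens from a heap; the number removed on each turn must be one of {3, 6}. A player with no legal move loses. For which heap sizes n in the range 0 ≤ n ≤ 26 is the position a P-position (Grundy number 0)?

n :  0  1  2  3  4  5  6  7  8  9 10 11 12 13 14 15 16 17 18 19 20 21 22 23 24 25 26
G :  0  0  0  1  1  1  2  2  2  0  0  0  1  1  1  2  2  2  0  0  0  1  1  1  2  2  2
P-positions are exactly the n with G(n) = 0.

0, 1, 2, 9, 10, 11, 18, 19, 20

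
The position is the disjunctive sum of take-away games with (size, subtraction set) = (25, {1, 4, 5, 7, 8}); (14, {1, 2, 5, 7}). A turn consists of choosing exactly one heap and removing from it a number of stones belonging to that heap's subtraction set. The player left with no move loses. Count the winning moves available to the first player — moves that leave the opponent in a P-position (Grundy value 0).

Heap A, S = {1, 4, 5, 7, 8}:
n :  0  1  2  3  4  5  6  7  8  9 10 11 12 13 14 15 16 17 18 19 20 21 22 23 24 25
G :  0  1  0  1  2  3  2  3  4  5  4  0  1  0  1  2  3  2  3  4  5  4  0  1  0  1
G_A(25) = 1.
Heap B, S = {1, 2, 5, 7}:
G(0) = 0
G(1) = mex{0} = 1
G(2) = mex{1,0} = 2
G(3) = mex{2,1} = 0
G(4) = mex{0,2} = 1
G(5) = mex{1,0,0} = 2
G(6) = mex{2,1,1} = 0
G(7) = mex{0,2,2,0} = 1
G(8) = mex{1,0,0,1} = 2
G(9) = mex{2,1,1,2} = 0
G(10) = mex{0,2,2,0} = 1
G(11) = mex{1,0,0,1} = 2
G(12) = mex{2,1,1,2} = 0
G(13) = mex{0,2,2,0} = 1
G(14) = mex{1,0,0,1} = 2
G_B(14) = 2.
Combined Grundy value = 1 ⊕ 2 = 3.
A winning move leaves total XOR = 0, i.e. changes one component's Grundy value g to g ⊕ X where X is the current total.
Heap A: need g' = 1⊕3 = 2. Options: 25−1→G=0, 25−4→G=4, 25−5→G=5, 25−7→G=3, 25−8→G=2. Hits: 1.
Heap B: need g' = 2⊕3 = 1. Options: 14−1→G=1, 14−2→G=0, 14−5→G=0, 14−7→G=1. Hits: 2.

3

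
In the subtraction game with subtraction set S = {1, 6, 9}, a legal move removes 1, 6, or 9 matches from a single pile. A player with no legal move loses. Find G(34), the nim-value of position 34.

G(0) = 0
G(1) = mex{0} = 1
G(2) = mex{1} = 0
G(3) = mex{0} = 1
G(4) = mex{1} = 0
G(5) = mex{0} = 1
G(6) = mex{1,0} = 2
G(7) = mex{2,1} = 0
G(8) = mex{0,0} = 1
G(9) = mex{1,1,0} = 2
G(10) = mex{2,0,1} = 3
G(11) = mex{3,1,0} = 2
G(12) = mex{2,2,1} = 0
G(13) = mex{0,0,0} = 1
G(14) = mex{1,1,1} = 0
G(15) = mex{0,2,2} = 1
G(16) = mex{1,3,0} = 2
G(17) = mex{2,2,1} = 0
G(18) = mex{0,0,2} = 1
G(19) = mex{1,1,3} = 0
G(20) = mex{0,0,2} = 1
G(21) = mex{1,1,0} = 2
G(22) = mex{2,2,1} = 0
G(23) = mex{0,0,0} = 1
G(24) = mex{1,1,1} = 0
G(25) = mex{0,0,2} = 1
G(26) = mex{1,1,0} = 2
G(27) = mex{2,2,1} = 0
G(28) = mex{0,0,0} = 1
G(29) = mex{1,1,1} = 0
G(30) = mex{0,0,2} = 1
G(31) = mex{1,1,0} = 2
G(32) = mex{2,2,1} = 0
G(33) = mex{0,0,0} = 1
G(34) = mex{1,1,1} = 0

0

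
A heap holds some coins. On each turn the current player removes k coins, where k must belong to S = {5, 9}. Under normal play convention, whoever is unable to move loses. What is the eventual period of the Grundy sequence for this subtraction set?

n :  0  1  2  3  4  5  6  7  8  9 10 11 12 13 14 15 16 17 18 19 20 21 22 23 24 25 26 27 28 29
G :  0  0  0  0  0  1  1  1  1  1  2  2  2  2  0  0  0  0  0  1  1  1  1  1  2  2  2  2  0  0
G(n+14) = G(n) holds for n = 0,…,8 (a full window of length max(S) = 9), so the sequence is purely periodic with period 14.

14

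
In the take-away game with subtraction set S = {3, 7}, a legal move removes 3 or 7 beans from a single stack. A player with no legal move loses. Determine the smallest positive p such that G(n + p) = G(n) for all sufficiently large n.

n :  0  1  2  3  4  5  6  7  8  9 10 11 12 13 14 15 16 17 18 19 20 21
G :  0  0  0  1  1  1  0  2  2  1  0  0  0  1  1  1  0  2  2  1  0  0
G(n+10) = G(n) holds for n = 0,…,6 (a full window of length max(S) = 7), so the sequence is purely periodic with period 10.

10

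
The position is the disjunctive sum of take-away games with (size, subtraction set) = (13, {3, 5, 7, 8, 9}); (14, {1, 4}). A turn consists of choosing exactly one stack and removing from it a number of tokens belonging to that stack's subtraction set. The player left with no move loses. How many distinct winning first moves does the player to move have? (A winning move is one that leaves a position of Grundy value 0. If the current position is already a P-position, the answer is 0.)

3

Stack A, S = {3, 5, 7, 8, 9}:
n :  0  1  2  3  4  5  6  7  8  9 10 11 12 13
G :  0  0  0  1  1  1  2  2  2  3  3  3  0  0
G_A(13) = 0.
Stack B, S = {1, 4}:
n :  0  1  2  3  4  5  6  7  8  9 10 11 12 13 14
G :  0  1  0  1  2  0  1  0  1  2  0  1  0  1  2
G_B(14) = 2.
Combined Grundy value = 0 ⊕ 2 = 2.
A winning move leaves total XOR = 0, i.e. changes one component's Grundy value g to g ⊕ X where X is the current total.
Stack A: need g' = 0⊕2 = 2. Options: 13−3→G=3, 13−5→G=2, 13−7→G=2, 13−8→G=1, 13−9→G=1. Hits: 2.
Stack B: need g' = 2⊕2 = 0. Options: 14−1→G=1, 14−4→G=0. Hits: 1.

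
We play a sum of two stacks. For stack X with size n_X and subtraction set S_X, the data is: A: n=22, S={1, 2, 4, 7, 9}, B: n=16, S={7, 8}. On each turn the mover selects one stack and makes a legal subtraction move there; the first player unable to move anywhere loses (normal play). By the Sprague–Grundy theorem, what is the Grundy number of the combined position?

0

Stack A, S = {1, 2, 4, 7, 9}:
n :  0  1  2  3  4  5  6  7  8  9 10 11 12 13 14 15 16 17 18 19 20 21 22
G :  0  1  2  0  1  2  0  1  2  3  4  0  1  2  0  1  2  0  1  2  3  4  0
G_A(22) = 0.
Stack B, S = {7, 8}:
G(0) = 0
G(1) = mex{} = 0
G(2) = mex{} = 0
G(3) = mex{} = 0
G(4) = mex{} = 0
G(5) = mex{} = 0
G(6) = mex{} = 0
G(7) = mex{0} = 1
G(8) = mex{0,0} = 1
G(9) = mex{0,0} = 1
G(10) = mex{0,0} = 1
G(11) = mex{0,0} = 1
G(12) = mex{0,0} = 1
G(13) = mex{0,0} = 1
G(14) = mex{1,0} = 2
G(15) = mex{1,1} = 0
G(16) = mex{1,1} = 0
G_B(16) = 0.
Combined Grundy value = 0 ⊕ 0 = 0.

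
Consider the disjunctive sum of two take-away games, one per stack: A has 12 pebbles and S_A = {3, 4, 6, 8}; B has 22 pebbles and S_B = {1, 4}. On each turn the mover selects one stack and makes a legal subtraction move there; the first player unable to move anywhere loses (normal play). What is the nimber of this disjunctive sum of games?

Stack A, S = {3, 4, 6, 8}:
n :  0  1  2  3  4  5  6  7  8  9 10 11 12
G :  0  0  0  1  1  1  2  2  2  3  3  0  0
G_A(12) = 0.
Stack B, S = {1, 4}:
G(0) = 0
G(1) = mex{0} = 1
G(2) = mex{1} = 0
G(3) = mex{0} = 1
G(4) = mex{1,0} = 2
G(5) = mex{2,1} = 0
G(6) = mex{0,0} = 1
G(7) = mex{1,1} = 0
G(8) = mex{0,2} = 1
G(9) = mex{1,0} = 2
G(10) = mex{2,1} = 0
G(11) = mex{0,0} = 1
G(12) = mex{1,1} = 0
G(13) = mex{0,2} = 1
G(14) = mex{1,0} = 2
G(15) = mex{2,1} = 0
G(16) = mex{0,0} = 1
G(17) = mex{1,1} = 0
G(18) = mex{0,2} = 1
G(19) = mex{1,0} = 2
G(20) = mex{2,1} = 0
G(21) = mex{0,0} = 1
G(22) = mex{1,1} = 0
G_B(22) = 0.
Combined Grundy value = 0 ⊕ 0 = 0.

0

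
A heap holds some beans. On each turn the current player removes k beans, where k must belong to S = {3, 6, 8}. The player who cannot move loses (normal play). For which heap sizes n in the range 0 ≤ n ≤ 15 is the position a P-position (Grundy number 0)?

0, 1, 2, 11, 12, 13

G(0) = 0
G(1) = mex{} = 0
G(2) = mex{} = 0
G(3) = mex{0} = 1
G(4) = mex{0} = 1
G(5) = mex{0} = 1
G(6) = mex{1,0} = 2
G(7) = mex{1,0} = 2
G(8) = mex{1,0,0} = 2
G(9) = mex{2,1,0} = 3
G(10) = mex{2,1,0} = 3
G(11) = mex{2,1,1} = 0
G(12) = mex{3,2,1} = 0
G(13) = mex{3,2,1} = 0
G(14) = mex{0,2,2} = 1
G(15) = mex{0,3,2} = 1
P-positions are exactly the n with G(n) = 0.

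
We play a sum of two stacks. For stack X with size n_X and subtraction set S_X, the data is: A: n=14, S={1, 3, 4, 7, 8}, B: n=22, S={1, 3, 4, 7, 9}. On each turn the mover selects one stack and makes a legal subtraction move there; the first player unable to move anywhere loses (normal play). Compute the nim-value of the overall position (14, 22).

Stack A, S = {1, 3, 4, 7, 8}:
n :  0  1  2  3  4  5  6  7  8  9 10 11 12 13 14
G :  0  1  0  1  2  3  2  3  4  5  4  0  1  0  1
G_A(14) = 1.
Stack B, S = {1, 3, 4, 7, 9}:
G(0) = 0
G(1) = mex{0} = 1
G(2) = mex{1} = 0
G(3) = mex{0,0} = 1
G(4) = mex{1,1,0} = 2
G(5) = mex{2,0,1} = 3
G(6) = mex{3,1,0} = 2
G(7) = mex{2,2,1,0} = 3
G(8) = mex{3,3,2,1} = 0
G(9) = mex{0,2,3,0,0} = 1
G(10) = mex{1,3,2,1,1} = 0
G(11) = mex{0,0,3,2,0} = 1
G(12) = mex{1,1,0,3,1} = 2
G(13) = mex{2,0,1,2,2} = 3
G(14) = mex{3,1,0,3,3} = 2
G(15) = mex{2,2,1,0,2} = 3
G(16) = mex{3,3,2,1,3} = 0
G(17) = mex{0,2,3,0,0} = 1
G(18) = mex{1,3,2,1,1} = 0
G(19) = mex{0,0,3,2,0} = 1
G(20) = mex{1,1,0,3,1} = 2
G(21) = mex{2,0,1,2,2} = 3
G(22) = mex{3,1,0,3,3} = 2
G_B(22) = 2.
Combined Grundy value = 1 ⊕ 2 = 3.

3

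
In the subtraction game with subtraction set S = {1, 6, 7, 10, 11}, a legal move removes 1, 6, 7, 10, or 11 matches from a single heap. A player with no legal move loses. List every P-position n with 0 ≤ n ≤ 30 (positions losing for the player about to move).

G(0) = 0
G(1) = mex{0} = 1
G(2) = mex{1} = 0
G(3) = mex{0} = 1
G(4) = mex{1} = 0
G(5) = mex{0} = 1
G(6) = mex{1,0} = 2
G(7) = mex{2,1,0} = 3
G(8) = mex{3,0,1} = 2
G(9) = mex{2,1,0} = 3
G(10) = mex{3,0,1,0} = 2
G(11) = mex{2,1,0,1,0} = 3
G(12) = mex{3,2,1,0,1} = 4
G(13) = mex{4,3,2,1,0} = 5
G(14) = mex{5,2,3,0,1} = 4
G(15) = mex{4,3,2,1,0} = 5
G(16) = mex{5,2,3,2,1} = 0
G(17) = mex{0,3,2,3,2} = 1
G(18) = mex{1,4,3,2,3} = 0
G(19) = mex{0,5,4,3,2} = 1
G(20) = mex{1,4,5,2,3} = 0
G(21) = mex{0,5,4,3,2} = 1
G(22) = mex{1,0,5,4,3} = 2
G(23) = mex{2,1,0,5,4} = 3
G(24) = mex{3,0,1,4,5} = 2
G(25) = mex{2,1,0,5,4} = 3
G(26) = mex{3,0,1,0,5} = 2
G(27) = mex{2,1,0,1,0} = 3
G(28) = mex{3,2,1,0,1} = 4
G(29) = mex{4,3,2,1,0} = 5
G(30) = mex{5,2,3,0,1} = 4
P-positions are exactly the n with G(n) = 0.

0, 2, 4, 16, 18, 20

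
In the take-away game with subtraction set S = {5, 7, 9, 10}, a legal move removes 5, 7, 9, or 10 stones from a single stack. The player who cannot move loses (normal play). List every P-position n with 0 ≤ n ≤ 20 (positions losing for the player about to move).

G(0) = 0
G(1) = mex{} = 0
G(2) = mex{} = 0
G(3) = mex{} = 0
G(4) = mex{} = 0
G(5) = mex{0} = 1
G(6) = mex{0} = 1
G(7) = mex{0,0} = 1
G(8) = mex{0,0} = 1
G(9) = mex{0,0,0} = 1
G(10) = mex{1,0,0,0} = 2
G(11) = mex{1,0,0,0} = 2
G(12) = mex{1,1,0,0} = 2
G(13) = mex{1,1,0,0} = 2
G(14) = mex{1,1,1,0} = 2
G(15) = mex{2,1,1,1} = 0
G(16) = mex{2,1,1,1} = 0
G(17) = mex{2,2,1,1} = 0
G(18) = mex{2,2,1,1} = 0
G(19) = mex{2,2,2,1} = 0
G(20) = mex{0,2,2,2} = 1
P-positions are exactly the n with G(n) = 0.

0, 1, 2, 3, 4, 15, 16, 17, 18, 19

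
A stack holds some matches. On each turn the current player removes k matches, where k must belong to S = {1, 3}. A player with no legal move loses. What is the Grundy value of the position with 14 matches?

0

G(0) = 0
G(1) = mex{0} = 1
G(2) = mex{1} = 0
G(3) = mex{0,0} = 1
G(4) = mex{1,1} = 0
G(5) = mex{0,0} = 1
G(6) = mex{1,1} = 0
G(7) = mex{0,0} = 1
G(8) = mex{1,1} = 0
G(9) = mex{0,0} = 1
G(10) = mex{1,1} = 0
G(11) = mex{0,0} = 1
G(12) = mex{1,1} = 0
G(13) = mex{0,0} = 1
G(14) = mex{1,1} = 0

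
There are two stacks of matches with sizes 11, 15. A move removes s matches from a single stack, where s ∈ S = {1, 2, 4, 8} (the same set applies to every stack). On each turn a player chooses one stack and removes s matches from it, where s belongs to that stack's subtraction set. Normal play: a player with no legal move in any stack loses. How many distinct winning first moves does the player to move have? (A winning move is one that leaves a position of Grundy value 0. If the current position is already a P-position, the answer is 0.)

All stacks use S = {1, 2, 4, 8}:
G(0) = 0
G(1) = mex{0} = 1
G(2) = mex{1,0} = 2
G(3) = mex{2,1} = 0
G(4) = mex{0,2,0} = 1
G(5) = mex{1,0,1} = 2
G(6) = mex{2,1,2} = 0
G(7) = mex{0,2,0} = 1
G(8) = mex{1,0,1,0} = 2
G(9) = mex{2,1,2,1} = 0
G(10) = mex{0,2,0,2} = 1
G(11) = mex{1,0,1,0} = 2
G(12) = mex{2,1,2,1} = 0
G(13) = mex{0,2,0,2} = 1
G(14) = mex{1,0,1,0} = 2
G(15) = mex{2,1,2,1} = 0
Stack A: G(11) = 2.
Stack B: G(15) = 0.
Combined Grundy value = 2 ⊕ 0 = 2.
A winning move leaves total XOR = 0, i.e. changes one component's Grundy value g to g ⊕ X where X is the current total.
Stack A: need g' = 2⊕2 = 0. Options: 11−1→G=1, 11−2→G=0, 11−4→G=1, 11−8→G=0. Hits: 2.
Stack B: need g' = 0⊕2 = 2. Options: 15−1→G=2, 15−2→G=1, 15−4→G=2, 15−8→G=1. Hits: 2.

4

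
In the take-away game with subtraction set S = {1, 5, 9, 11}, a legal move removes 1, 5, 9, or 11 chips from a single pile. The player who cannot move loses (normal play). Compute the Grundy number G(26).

n :  0  1  2  3  4  5  6  7  8  9 10 11 12 13 14 15 16 17 18 19 20 21 22 23 24 25 26
G :  0  1  0  1  0  1  0  1  0  1  0  1  0  1  0  1  0  1  0  1  0  1  0  1  0  1  0

0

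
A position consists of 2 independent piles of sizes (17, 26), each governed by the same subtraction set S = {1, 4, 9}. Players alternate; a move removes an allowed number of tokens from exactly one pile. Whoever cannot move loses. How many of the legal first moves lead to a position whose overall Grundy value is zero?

6

All piles use S = {1, 4, 9}:
G(0) = 0
G(1) = mex{0} = 1
G(2) = mex{1} = 0
G(3) = mex{0} = 1
G(4) = mex{1,0} = 2
G(5) = mex{2,1} = 0
G(6) = mex{0,0} = 1
G(7) = mex{1,1} = 0
G(8) = mex{0,2} = 1
G(9) = mex{1,0,0} = 2
G(10) = mex{2,1,1} = 0
G(11) = mex{0,0,0} = 1
G(12) = mex{1,1,1} = 0
G(13) = mex{0,2,2} = 1
G(14) = mex{1,0,0} = 2
G(15) = mex{2,1,1} = 0
G(16) = mex{0,0,0} = 1
G(17) = mex{1,1,1} = 0
G(18) = mex{0,2,2} = 1
G(19) = mex{1,0,0} = 2
G(20) = mex{2,1,1} = 0
G(21) = mex{0,0,0} = 1
G(22) = mex{1,1,1} = 0
G(23) = mex{0,2,2} = 1
G(24) = mex{1,0,0} = 2
G(25) = mex{2,1,1} = 0
G(26) = mex{0,0,0} = 1
Pile A: G(17) = 0.
Pile B: G(26) = 1.
Combined Grundy value = 0 ⊕ 1 = 1.
A winning move leaves total XOR = 0, i.e. changes one component's Grundy value g to g ⊕ X where X is the current total.
Pile A: need g' = 0⊕1 = 1. Options: 17−1→G=1, 17−4→G=1, 17−9→G=1. Hits: 3.
Pile B: need g' = 1⊕1 = 0. Options: 26−1→G=0, 26−4→G=0, 26−9→G=0. Hits: 3.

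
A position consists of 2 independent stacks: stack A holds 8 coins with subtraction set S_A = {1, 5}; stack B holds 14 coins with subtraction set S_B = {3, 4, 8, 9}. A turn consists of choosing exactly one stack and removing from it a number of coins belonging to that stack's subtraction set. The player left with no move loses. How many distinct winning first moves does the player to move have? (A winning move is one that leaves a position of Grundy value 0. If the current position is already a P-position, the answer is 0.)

Stack A, S = {1, 5}:
n : 0 1 2 3 4 5 6 7 8
G : 0 1 0 1 0 1 0 1 0
G_A(8) = 0.
Stack B, S = {3, 4, 8, 9}:
n :  0  1  2  3  4  5  6  7  8  9 10 11 12 13 14
G :  0  0  0  1  1  1  2  0  2  3  1  3  0  0  0
G_B(14) = 0.
Combined Grundy value = 0 ⊕ 0 = 0.
A winning move leaves total XOR = 0, i.e. changes one component's Grundy value g to g ⊕ X where X is the current total.
Stack A: target g' = 0⊕0 = 0, but every legal move changes the Grundy value (mex property), so 0 moves.
Stack B: target g' = 0⊕0 = 0, but every legal move changes the Grundy value (mex property), so 0 moves.

0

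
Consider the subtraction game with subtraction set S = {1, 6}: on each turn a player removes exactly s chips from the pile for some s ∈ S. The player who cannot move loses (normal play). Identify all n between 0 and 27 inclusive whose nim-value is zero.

0, 2, 4, 7, 9, 11, 14, 16, 18, 21, 23, 25

n :  0  1  2  3  4  5  6  7  8  9 10 11 12 13 14 15 16 17 18 19 20 21 22 23 24 25 26 27
G :  0  1  0  1  0  1  2  0  1  0  1  0  1  2  0  1  0  1  0  1  2  0  1  0  1  0  1  2
P-positions are exactly the n with G(n) = 0.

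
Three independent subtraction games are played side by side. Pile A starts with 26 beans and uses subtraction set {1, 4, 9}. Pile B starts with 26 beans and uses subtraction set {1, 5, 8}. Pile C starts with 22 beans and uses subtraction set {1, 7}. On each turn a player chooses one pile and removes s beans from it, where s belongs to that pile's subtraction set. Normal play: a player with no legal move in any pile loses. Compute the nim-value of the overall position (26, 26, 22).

Pile A, S = {1, 4, 9}:
G(0) = 0
G(1) = mex{0} = 1
G(2) = mex{1} = 0
G(3) = mex{0} = 1
G(4) = mex{1,0} = 2
G(5) = mex{2,1} = 0
G(6) = mex{0,0} = 1
G(7) = mex{1,1} = 0
G(8) = mex{0,2} = 1
G(9) = mex{1,0,0} = 2
G(10) = mex{2,1,1} = 0
G(11) = mex{0,0,0} = 1
G(12) = mex{1,1,1} = 0
G(13) = mex{0,2,2} = 1
G(14) = mex{1,0,0} = 2
G(15) = mex{2,1,1} = 0
G(16) = mex{0,0,0} = 1
G(17) = mex{1,1,1} = 0
G(18) = mex{0,2,2} = 1
G(19) = mex{1,0,0} = 2
G(20) = mex{2,1,1} = 0
G(21) = mex{0,0,0} = 1
G(22) = mex{1,1,1} = 0
G(23) = mex{0,2,2} = 1
G(24) = mex{1,0,0} = 2
G(25) = mex{2,1,1} = 0
G(26) = mex{0,0,0} = 1
G_A(26) = 1.
Pile B, S = {1, 5, 8}:
n :  0  1  2  3  4  5  6  7  8  9 10 11 12 13 14 15 16 17 18 19 20 21 22 23 24 25 26
G :  0  1  0  1  0  1  0  1  2  3  2  3  2  0  1  0  1  0  1  0  1  2  3  2  3  2  0
G_B(26) = 0.
Pile C, S = {1, 7}:
n :  0  1  2  3  4  5  6  7  8  9 10 11 12 13 14 15 16 17 18 19 20 21 22
G :  0  1  0  1  0  1  0  1  0  1  0  1  0  1  0  1  0  1  0  1  0  1  0
G_C(22) = 0.
Combined Grundy value = 1 ⊕ 0 ⊕ 0 = 1.

1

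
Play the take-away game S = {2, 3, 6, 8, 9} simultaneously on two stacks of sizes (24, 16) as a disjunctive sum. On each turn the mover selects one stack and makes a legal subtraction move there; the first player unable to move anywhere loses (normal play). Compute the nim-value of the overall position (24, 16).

All stacks use S = {2, 3, 6, 8, 9}:
n :  0  1  2  3  4  5  6  7  8  9 10 11 12 13 14 15 16 17 18 19 20 21 22 23 24
G :  0  0  1  1  2  0  3  1  2  2  3  3  0  4  1  5  0  0  1  1  2  2  3  3  4
Stack A: G(24) = 4.
Stack B: G(16) = 0.
Combined Grundy value = 4 ⊕ 0 = 4.

4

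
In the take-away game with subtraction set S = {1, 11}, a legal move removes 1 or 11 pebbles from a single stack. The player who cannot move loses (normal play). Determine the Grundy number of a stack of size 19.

1

n :  0  1  2  3  4  5  6  7  8  9 10 11 12 13 14 15 16 17 18 19
G :  0  1  0  1  0  1  0  1  0  1  0  1  0  1  0  1  0  1  0  1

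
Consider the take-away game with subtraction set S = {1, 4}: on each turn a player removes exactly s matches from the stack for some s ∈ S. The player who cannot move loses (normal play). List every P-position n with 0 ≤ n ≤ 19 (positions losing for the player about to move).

0, 2, 5, 7, 10, 12, 15, 17

n :  0  1  2  3  4  5  6  7  8  9 10 11 12 13 14 15 16 17 18 19
G :  0  1  0  1  2  0  1  0  1  2  0  1  0  1  2  0  1  0  1  2
P-positions are exactly the n with G(n) = 0.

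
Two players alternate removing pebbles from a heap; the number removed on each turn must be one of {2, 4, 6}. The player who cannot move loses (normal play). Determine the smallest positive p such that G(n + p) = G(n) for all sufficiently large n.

G(0) = 0
G(1) = mex{} = 0
G(2) = mex{0} = 1
G(3) = mex{0} = 1
G(4) = mex{1,0} = 2
G(5) = mex{1,0} = 2
G(6) = mex{2,1,0} = 3
G(7) = mex{2,1,0} = 3
G(8) = mex{3,2,1} = 0
G(9) = mex{3,2,1} = 0
G(10) = mex{0,3,2} = 1
G(11) = mex{0,3,2} = 1
G(12) = mex{1,0,3} = 2
G(13) = mex{1,0,3} = 2
G(14) = mex{2,1,0} = 3
G(15) = mex{2,1,0} = 3
G(16) = mex{3,2,1} = 0
G(17) = mex{3,2,1} = 0
G(n+8) = G(n) holds for n = 0,…,5 (a full window of length max(S) = 6), so the sequence is purely periodic with period 8.

8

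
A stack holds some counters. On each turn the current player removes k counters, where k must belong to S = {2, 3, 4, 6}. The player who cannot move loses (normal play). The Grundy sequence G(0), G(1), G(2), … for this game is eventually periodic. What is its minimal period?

8

n :  0  1  2  3  4  5  6  7  8  9 10 11 12 13 14 15 16 17
G :  0  0  1  1  2  2  3  3  0  0  1  1  2  2  3  3  0  0
G(n+8) = G(n) holds for n = 0,…,5 (a full window of length max(S) = 6), so the sequence is purely periodic with period 8.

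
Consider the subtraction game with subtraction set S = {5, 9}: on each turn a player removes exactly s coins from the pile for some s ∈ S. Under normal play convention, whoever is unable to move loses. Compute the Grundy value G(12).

G(0) = 0
G(1) = mex{} = 0
G(2) = mex{} = 0
G(3) = mex{} = 0
G(4) = mex{} = 0
G(5) = mex{0} = 1
G(6) = mex{0} = 1
G(7) = mex{0} = 1
G(8) = mex{0} = 1
G(9) = mex{0,0} = 1
G(10) = mex{1,0} = 2
G(11) = mex{1,0} = 2
G(12) = mex{1,0} = 2

2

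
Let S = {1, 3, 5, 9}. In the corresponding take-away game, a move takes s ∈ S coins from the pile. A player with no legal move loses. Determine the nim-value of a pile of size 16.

G(0) = 0
G(1) = mex{0} = 1
G(2) = mex{1} = 0
G(3) = mex{0,0} = 1
G(4) = mex{1,1} = 0
G(5) = mex{0,0,0} = 1
G(6) = mex{1,1,1} = 0
G(7) = mex{0,0,0} = 1
G(8) = mex{1,1,1} = 0
G(9) = mex{0,0,0,0} = 1
G(10) = mex{1,1,1,1} = 0
G(11) = mex{0,0,0,0} = 1
G(12) = mex{1,1,1,1} = 0
G(13) = mex{0,0,0,0} = 1
G(14) = mex{1,1,1,1} = 0
G(15) = mex{0,0,0,0} = 1
G(16) = mex{1,1,1,1} = 0

0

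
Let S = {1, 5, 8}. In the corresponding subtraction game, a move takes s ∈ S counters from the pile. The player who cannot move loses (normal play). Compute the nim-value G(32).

0

G(0) = 0
G(1) = mex{0} = 1
G(2) = mex{1} = 0
G(3) = mex{0} = 1
G(4) = mex{1} = 0
G(5) = mex{0,0} = 1
G(6) = mex{1,1} = 0
G(7) = mex{0,0} = 1
G(8) = mex{1,1,0} = 2
G(9) = mex{2,0,1} = 3
G(10) = mex{3,1,0} = 2
G(11) = mex{2,0,1} = 3
G(12) = mex{3,1,0} = 2
G(13) = mex{2,2,1} = 0
G(14) = mex{0,3,0} = 1
G(15) = mex{1,2,1} = 0
G(16) = mex{0,3,2} = 1
G(17) = mex{1,2,3} = 0
G(18) = mex{0,0,2} = 1
G(19) = mex{1,1,3} = 0
G(20) = mex{0,0,2} = 1
G(21) = mex{1,1,0} = 2
G(22) = mex{2,0,1} = 3
G(23) = mex{3,1,0} = 2
G(24) = mex{2,0,1} = 3
G(25) = mex{3,1,0} = 2
G(26) = mex{2,2,1} = 0
G(27) = mex{0,3,0} = 1
G(28) = mex{1,2,1} = 0
G(29) = mex{0,3,2} = 1
G(30) = mex{1,2,3} = 0
G(31) = mex{0,0,2} = 1
G(32) = mex{1,1,3} = 0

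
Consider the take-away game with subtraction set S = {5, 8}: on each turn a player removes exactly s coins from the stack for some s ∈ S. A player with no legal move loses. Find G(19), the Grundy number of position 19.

G(0) = 0
G(1) = mex{} = 0
G(2) = mex{} = 0
G(3) = mex{} = 0
G(4) = mex{} = 0
G(5) = mex{0} = 1
G(6) = mex{0} = 1
G(7) = mex{0} = 1
G(8) = mex{0,0} = 1
G(9) = mex{0,0} = 1
G(10) = mex{1,0} = 2
G(11) = mex{1,0} = 2
G(12) = mex{1,0} = 2
G(13) = mex{1,1} = 0
G(14) = mex{1,1} = 0
G(15) = mex{2,1} = 0
G(16) = mex{2,1} = 0
G(17) = mex{2,1} = 0
G(18) = mex{0,2} = 1
G(19) = mex{0,2} = 1

1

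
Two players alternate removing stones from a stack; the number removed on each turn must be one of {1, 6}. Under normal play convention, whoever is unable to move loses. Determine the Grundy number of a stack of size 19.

1

G(0) = 0
G(1) = mex{0} = 1
G(2) = mex{1} = 0
G(3) = mex{0} = 1
G(4) = mex{1} = 0
G(5) = mex{0} = 1
G(6) = mex{1,0} = 2
G(7) = mex{2,1} = 0
G(8) = mex{0,0} = 1
G(9) = mex{1,1} = 0
G(10) = mex{0,0} = 1
G(11) = mex{1,1} = 0
G(12) = mex{0,2} = 1
G(13) = mex{1,0} = 2
G(14) = mex{2,1} = 0
G(15) = mex{0,0} = 1
G(16) = mex{1,1} = 0
G(17) = mex{0,0} = 1
G(18) = mex{1,1} = 0
G(19) = mex{0,2} = 1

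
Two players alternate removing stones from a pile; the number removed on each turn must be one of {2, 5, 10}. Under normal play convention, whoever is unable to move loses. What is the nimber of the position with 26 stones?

2

n :  0  1  2  3  4  5  6  7  8  9 10 11 12 13 14 15 16 17 18 19 20 21 22 23 24 25 26
G :  0  0  1  1  0  2  1  0  0  1  1  2  2  3  3  0  0  1  1  0  2  1  0  0  1  1  2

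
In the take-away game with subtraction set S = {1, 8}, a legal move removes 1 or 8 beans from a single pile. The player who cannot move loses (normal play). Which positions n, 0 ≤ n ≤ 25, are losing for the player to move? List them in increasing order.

0, 2, 4, 6, 9, 11, 13, 15, 18, 20, 22, 24

G(0) = 0
G(1) = mex{0} = 1
G(2) = mex{1} = 0
G(3) = mex{0} = 1
G(4) = mex{1} = 0
G(5) = mex{0} = 1
G(6) = mex{1} = 0
G(7) = mex{0} = 1
G(8) = mex{1,0} = 2
G(9) = mex{2,1} = 0
G(10) = mex{0,0} = 1
G(11) = mex{1,1} = 0
G(12) = mex{0,0} = 1
G(13) = mex{1,1} = 0
G(14) = mex{0,0} = 1
G(15) = mex{1,1} = 0
G(16) = mex{0,2} = 1
G(17) = mex{1,0} = 2
G(18) = mex{2,1} = 0
G(19) = mex{0,0} = 1
G(20) = mex{1,1} = 0
G(21) = mex{0,0} = 1
G(22) = mex{1,1} = 0
G(23) = mex{0,0} = 1
G(24) = mex{1,1} = 0
G(25) = mex{0,2} = 1
P-positions are exactly the n with G(n) = 0.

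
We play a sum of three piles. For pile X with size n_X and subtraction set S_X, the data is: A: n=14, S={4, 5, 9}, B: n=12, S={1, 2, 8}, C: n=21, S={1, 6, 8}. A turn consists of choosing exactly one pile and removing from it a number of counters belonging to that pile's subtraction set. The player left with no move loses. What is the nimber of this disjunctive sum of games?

0

Pile A, S = {4, 5, 9}:
G(0) = 0
G(1) = mex{} = 0
G(2) = mex{} = 0
G(3) = mex{} = 0
G(4) = mex{0} = 1
G(5) = mex{0,0} = 1
G(6) = mex{0,0} = 1
G(7) = mex{0,0} = 1
G(8) = mex{1,0} = 2
G(9) = mex{1,1,0} = 2
G(10) = mex{1,1,0} = 2
G(11) = mex{1,1,0} = 2
G(12) = mex{2,1,0} = 3
G(13) = mex{2,2,1} = 0
G(14) = mex{2,2,1} = 0
G_A(14) = 0.
Pile B, S = {1, 2, 8}:
n :  0  1  2  3  4  5  6  7  8  9 10 11 12
G :  0  1  2  0  1  2  0  1  2  0  1  2  0
G_B(12) = 0.
Pile C, S = {1, 6, 8}:
G(0) = 0
G(1) = mex{0} = 1
G(2) = mex{1} = 0
G(3) = mex{0} = 1
G(4) = mex{1} = 0
G(5) = mex{0} = 1
G(6) = mex{1,0} = 2
G(7) = mex{2,1} = 0
G(8) = mex{0,0,0} = 1
G(9) = mex{1,1,1} = 0
G(10) = mex{0,0,0} = 1
G(11) = mex{1,1,1} = 0
G(12) = mex{0,2,0} = 1
G(13) = mex{1,0,1} = 2
G(14) = mex{2,1,2} = 0
G(15) = mex{0,0,0} = 1
G(16) = mex{1,1,1} = 0
G(17) = mex{0,0,0} = 1
G(18) = mex{1,1,1} = 0
G(19) = mex{0,2,0} = 1
G(20) = mex{1,0,1} = 2
G(21) = mex{2,1,2} = 0
G_C(21) = 0.
Combined Grundy value = 0 ⊕ 0 ⊕ 0 = 0.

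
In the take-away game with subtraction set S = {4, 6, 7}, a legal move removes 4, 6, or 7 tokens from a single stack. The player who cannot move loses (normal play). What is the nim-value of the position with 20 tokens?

G(0) = 0
G(1) = mex{} = 0
G(2) = mex{} = 0
G(3) = mex{} = 0
G(4) = mex{0} = 1
G(5) = mex{0} = 1
G(6) = mex{0,0} = 1
G(7) = mex{0,0,0} = 1
G(8) = mex{1,0,0} = 2
G(9) = mex{1,0,0} = 2
G(10) = mex{1,1,0} = 2
G(11) = mex{1,1,1} = 0
G(12) = mex{2,1,1} = 0
G(13) = mex{2,1,1} = 0
G(14) = mex{2,2,1} = 0
G(15) = mex{0,2,2} = 1
G(16) = mex{0,2,2} = 1
G(17) = mex{0,0,2} = 1
G(18) = mex{0,0,0} = 1
G(19) = mex{1,0,0} = 2
G(20) = mex{1,0,0} = 2

2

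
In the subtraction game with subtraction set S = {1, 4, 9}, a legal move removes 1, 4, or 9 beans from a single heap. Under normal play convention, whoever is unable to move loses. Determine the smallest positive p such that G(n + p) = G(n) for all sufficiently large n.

5

n :  0  1  2  3  4  5  6  7  8  9 10 11 12 13 14 15
G :  0  1  0  1  2  0  1  0  1  2  0  1  0  1  2  0
G(n+5) = G(n) holds for n = 0,…,8 (a full window of length max(S) = 9), so the sequence is purely periodic with period 5.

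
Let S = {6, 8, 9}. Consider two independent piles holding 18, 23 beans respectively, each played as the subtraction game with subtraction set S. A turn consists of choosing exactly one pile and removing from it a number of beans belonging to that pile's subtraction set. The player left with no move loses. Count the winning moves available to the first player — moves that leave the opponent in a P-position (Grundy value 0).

All piles use S = {6, 8, 9}:
n :  0  1  2  3  4  5  6  7  8  9 10 11 12 13 14 15 16 17 18 19 20 21 22 23
G :  0  0  0  0  0  0  1  1  1  1  1  1  2  2  2  0  0  0  0  0  0  1  1  1
Pile A: G(18) = 0.
Pile B: G(23) = 1.
Combined Grundy value = 0 ⊕ 1 = 1.
A winning move leaves total XOR = 0, i.e. changes one component's Grundy value g to g ⊕ X where X is the current total.
Pile A: need g' = 0⊕1 = 1. Options: 18−6→G=2, 18−8→G=1, 18−9→G=1. Hits: 2.
Pile B: need g' = 1⊕1 = 0. Options: 23−6→G=0, 23−8→G=0, 23−9→G=2. Hits: 2.

4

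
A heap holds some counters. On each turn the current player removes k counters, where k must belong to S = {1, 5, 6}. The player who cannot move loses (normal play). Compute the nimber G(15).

0

n :  0  1  2  3  4  5  6  7  8  9 10 11 12 13 14 15
G :  0  1  0  1  0  1  2  3  2  3  2  0  1  0  1  0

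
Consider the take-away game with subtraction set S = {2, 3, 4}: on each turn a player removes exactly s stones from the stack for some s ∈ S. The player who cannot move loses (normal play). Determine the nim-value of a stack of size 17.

G(0) = 0
G(1) = mex{} = 0
G(2) = mex{0} = 1
G(3) = mex{0,0} = 1
G(4) = mex{1,0,0} = 2
G(5) = mex{1,1,0} = 2
G(6) = mex{2,1,1} = 0
G(7) = mex{2,2,1} = 0
G(8) = mex{0,2,2} = 1
G(9) = mex{0,0,2} = 1
G(10) = mex{1,0,0} = 2
G(11) = mex{1,1,0} = 2
G(12) = mex{2,1,1} = 0
G(13) = mex{2,2,1} = 0
G(14) = mex{0,2,2} = 1
G(15) = mex{0,0,2} = 1
G(16) = mex{1,0,0} = 2
G(17) = mex{1,1,0} = 2

2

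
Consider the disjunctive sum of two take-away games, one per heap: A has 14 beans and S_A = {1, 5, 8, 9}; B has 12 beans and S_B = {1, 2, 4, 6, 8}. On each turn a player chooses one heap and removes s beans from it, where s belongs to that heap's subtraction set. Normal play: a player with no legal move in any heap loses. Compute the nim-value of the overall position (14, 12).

Heap A, S = {1, 5, 8, 9}:
G(0) = 0
G(1) = mex{0} = 1
G(2) = mex{1} = 0
G(3) = mex{0} = 1
G(4) = mex{1} = 0
G(5) = mex{0,0} = 1
G(6) = mex{1,1} = 0
G(7) = mex{0,0} = 1
G(8) = mex{1,1,0} = 2
G(9) = mex{2,0,1,0} = 3
G(10) = mex{3,1,0,1} = 2
G(11) = mex{2,0,1,0} = 3
G(12) = mex{3,1,0,1} = 2
G(13) = mex{2,2,1,0} = 3
G(14) = mex{3,3,0,1} = 2
G_A(14) = 2.
Heap B, S = {1, 2, 4, 6, 8}:
G(0) = 0
G(1) = mex{0} = 1
G(2) = mex{1,0} = 2
G(3) = mex{2,1} = 0
G(4) = mex{0,2,0} = 1
G(5) = mex{1,0,1} = 2
G(6) = mex{2,1,2,0} = 3
G(7) = mex{3,2,0,1} = 4
G(8) = mex{4,3,1,2,0} = 5
G(9) = mex{5,4,2,0,1} = 3
G(10) = mex{3,5,3,1,2} = 0
G(11) = mex{0,3,4,2,0} = 1
G(12) = mex{1,0,5,3,1} = 2
G_B(12) = 2.
Combined Grundy value = 2 ⊕ 2 = 0.

0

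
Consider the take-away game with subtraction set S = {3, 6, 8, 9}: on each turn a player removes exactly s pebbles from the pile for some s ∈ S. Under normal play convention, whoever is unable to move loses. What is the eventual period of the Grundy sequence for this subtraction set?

12

n :  0  1  2  3  4  5  6  7  8  9 10 11 12 13 14 15 16 17 18 19 20 21 22 23 24 25
G :  0  0  0  1  1  1  2  2  2  3  3  3  0  0  0  1  1  1  2  2  2  3  3  3  0  0
G(n+12) = G(n) holds for n = 0,…,8 (a full window of length max(S) = 9), so the sequence is purely periodic with period 12.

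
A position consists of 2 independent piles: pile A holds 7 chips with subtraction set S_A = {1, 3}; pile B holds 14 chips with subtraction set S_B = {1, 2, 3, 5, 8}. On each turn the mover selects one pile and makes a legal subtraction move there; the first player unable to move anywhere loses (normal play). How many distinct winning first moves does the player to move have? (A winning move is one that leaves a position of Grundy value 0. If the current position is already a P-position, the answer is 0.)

3

Pile A, S = {1, 3}:
n : 0 1 2 3 4 5 6 7
G : 0 1 0 1 0 1 0 1
G_A(7) = 1.
Pile B, S = {1, 2, 3, 5, 8}:
n :  0  1  2  3  4  5  6  7  8  9 10 11 12 13 14
G :  0  1  2  3  0  1  2  3  4  5  0  1  2  3  0
G_B(14) = 0.
Combined Grundy value = 1 ⊕ 0 = 1.
A winning move leaves total XOR = 0, i.e. changes one component's Grundy value g to g ⊕ X where X is the current total.
Pile A: need g' = 1⊕1 = 0. Options: 7−1→G=0, 7−3→G=0. Hits: 2.
Pile B: need g' = 0⊕1 = 1. Options: 14−1→G=3, 14−2→G=2, 14−3→G=1, 14−5→G=5, 14−8→G=2. Hits: 1.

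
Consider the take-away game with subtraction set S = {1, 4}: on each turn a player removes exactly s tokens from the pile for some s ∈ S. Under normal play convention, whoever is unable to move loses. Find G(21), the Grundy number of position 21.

1

G(0) = 0
G(1) = mex{0} = 1
G(2) = mex{1} = 0
G(3) = mex{0} = 1
G(4) = mex{1,0} = 2
G(5) = mex{2,1} = 0
G(6) = mex{0,0} = 1
G(7) = mex{1,1} = 0
G(8) = mex{0,2} = 1
G(9) = mex{1,0} = 2
G(10) = mex{2,1} = 0
G(11) = mex{0,0} = 1
G(12) = mex{1,1} = 0
G(13) = mex{0,2} = 1
G(14) = mex{1,0} = 2
G(15) = mex{2,1} = 0
G(16) = mex{0,0} = 1
G(17) = mex{1,1} = 0
G(18) = mex{0,2} = 1
G(19) = mex{1,0} = 2
G(20) = mex{2,1} = 0
G(21) = mex{0,0} = 1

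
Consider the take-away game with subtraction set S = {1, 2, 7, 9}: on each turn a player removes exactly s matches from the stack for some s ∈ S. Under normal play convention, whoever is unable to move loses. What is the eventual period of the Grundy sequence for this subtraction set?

11

n :  0  1  2  3  4  5  6  7  8  9 10 11 12 13 14 15 16 17 18 19 20 21 22 23
G :  0  1  2  0  1  2  0  1  2  3  4  0  1  2  0  1  2  0  1  2  3  4  0  1
G(n+11) = G(n) holds for n = 0,…,8 (a full window of length max(S) = 9), so the sequence is purely periodic with period 11.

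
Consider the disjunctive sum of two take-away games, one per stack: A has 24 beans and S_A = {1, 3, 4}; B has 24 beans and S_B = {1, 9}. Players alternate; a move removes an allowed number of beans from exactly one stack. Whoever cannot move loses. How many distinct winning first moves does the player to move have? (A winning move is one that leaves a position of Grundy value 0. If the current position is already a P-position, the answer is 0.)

4

Stack A, S = {1, 3, 4}:
G(0) = 0
G(1) = mex{0} = 1
G(2) = mex{1} = 0
G(3) = mex{0,0} = 1
G(4) = mex{1,1,0} = 2
G(5) = mex{2,0,1} = 3
G(6) = mex{3,1,0} = 2
G(7) = mex{2,2,1} = 0
G(8) = mex{0,3,2} = 1
G(9) = mex{1,2,3} = 0
G(10) = mex{0,0,2} = 1
G(11) = mex{1,1,0} = 2
G(12) = mex{2,0,1} = 3
G(13) = mex{3,1,0} = 2
G(14) = mex{2,2,1} = 0
G(15) = mex{0,3,2} = 1
G(16) = mex{1,2,3} = 0
G(17) = mex{0,0,2} = 1
G(18) = mex{1,1,0} = 2
G(19) = mex{2,0,1} = 3
G(20) = mex{3,1,0} = 2
G(21) = mex{2,2,1} = 0
G(22) = mex{0,3,2} = 1
G(23) = mex{1,2,3} = 0
G(24) = mex{0,0,2} = 1
G_A(24) = 1.
Stack B, S = {1, 9}:
n :  0  1  2  3  4  5  6  7  8  9 10 11 12 13 14 15 16 17 18 19 20 21 22 23 24
G :  0  1  0  1  0  1  0  1  0  1  0  1  0  1  0  1  0  1  0  1  0  1  0  1  0
G_B(24) = 0.
Combined Grundy value = 1 ⊕ 0 = 1.
A winning move leaves total XOR = 0, i.e. changes one component's Grundy value g to g ⊕ X where X is the current total.
Stack A: need g' = 1⊕1 = 0. Options: 24−1→G=0, 24−3→G=0, 24−4→G=2. Hits: 2.
Stack B: need g' = 0⊕1 = 1. Options: 24−1→G=1, 24−9→G=1. Hits: 2.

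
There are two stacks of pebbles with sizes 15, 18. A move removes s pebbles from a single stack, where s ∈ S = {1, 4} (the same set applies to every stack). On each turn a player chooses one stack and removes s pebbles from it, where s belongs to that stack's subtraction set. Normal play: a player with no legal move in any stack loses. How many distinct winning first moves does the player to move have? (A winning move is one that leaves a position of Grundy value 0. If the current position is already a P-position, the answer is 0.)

All stacks use S = {1, 4}:
n :  0  1  2  3  4  5  6  7  8  9 10 11 12 13 14 15 16 17 18
G :  0  1  0  1  2  0  1  0  1  2  0  1  0  1  2  0  1  0  1
Stack A: G(15) = 0.
Stack B: G(18) = 1.
Combined Grundy value = 0 ⊕ 1 = 1.
A winning move leaves total XOR = 0, i.e. changes one component's Grundy value g to g ⊕ X where X is the current total.
Stack A: need g' = 0⊕1 = 1. Options: 15−1→G=2, 15−4→G=1. Hits: 1.
Stack B: need g' = 1⊕1 = 0. Options: 18−1→G=0, 18−4→G=2. Hits: 1.

2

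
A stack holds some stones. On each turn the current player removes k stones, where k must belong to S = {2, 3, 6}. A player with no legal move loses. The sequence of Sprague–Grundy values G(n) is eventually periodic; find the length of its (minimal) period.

G(0) = 0
G(1) = mex{} = 0
G(2) = mex{0} = 1
G(3) = mex{0,0} = 1
G(4) = mex{1,0} = 2
G(5) = mex{1,1} = 0
G(6) = mex{2,1,0} = 3
G(7) = mex{0,2,0} = 1
G(8) = mex{3,0,1} = 2
G(9) = mex{1,3,1} = 0
G(10) = mex{2,1,2} = 0
G(11) = mex{0,2,0} = 1
G(12) = mex{0,0,3} = 1
G(13) = mex{1,0,1} = 2
G(14) = mex{1,1,2} = 0
G(15) = mex{2,1,0} = 3
G(16) = mex{0,2,0} = 1
G(17) = mex{3,0,1} = 2
G(18) = mex{1,3,1} = 0
G(19) = mex{2,1,2} = 0
G(n+9) = G(n) holds for n = 0,…,5 (a full window of length max(S) = 6), so the sequence is purely periodic with period 9.

9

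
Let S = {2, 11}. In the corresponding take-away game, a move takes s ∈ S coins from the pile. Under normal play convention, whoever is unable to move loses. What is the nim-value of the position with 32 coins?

n :  0  1  2  3  4  5  6  7  8  9 10 11 12 13 14 15 16 17 18 19 20 21 22 23 24 25 26 27 28 29 30 31 32
G :  0  0  1  1  0  0  1  1  0  0  1  1  2  0  0  1  1  0  0  1  1  0  0  1  1  2  0  0  1  1  0  0  1

1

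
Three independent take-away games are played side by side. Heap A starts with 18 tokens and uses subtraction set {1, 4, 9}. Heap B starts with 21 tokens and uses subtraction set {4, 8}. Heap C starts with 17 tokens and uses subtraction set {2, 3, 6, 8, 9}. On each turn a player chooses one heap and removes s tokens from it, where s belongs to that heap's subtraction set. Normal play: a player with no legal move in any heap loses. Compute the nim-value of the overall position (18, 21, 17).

Heap A, S = {1, 4, 9}:
n :  0  1  2  3  4  5  6  7  8  9 10 11 12 13 14 15 16 17 18
G :  0  1  0  1  2  0  1  0  1  2  0  1  0  1  2  0  1  0  1
G_A(18) = 1.
Heap B, S = {4, 8}:
n :  0  1  2  3  4  5  6  7  8  9 10 11 12 13 14 15 16 17 18 19 20 21
G :  0  0  0  0  1  1  1  1  2  2  2  2  0  0  0  0  1  1  1  1  2  2
G_B(21) = 2.
Heap C, S = {2, 3, 6, 8, 9}:
G(0) = 0
G(1) = mex{} = 0
G(2) = mex{0} = 1
G(3) = mex{0,0} = 1
G(4) = mex{1,0} = 2
G(5) = mex{1,1} = 0
G(6) = mex{2,1,0} = 3
G(7) = mex{0,2,0} = 1
G(8) = mex{3,0,1,0} = 2
G(9) = mex{1,3,1,0,0} = 2
G(10) = mex{2,1,2,1,0} = 3
G(11) = mex{2,2,0,1,1} = 3
G(12) = mex{3,2,3,2,1} = 0
G(13) = mex{3,3,1,0,2} = 4
G(14) = mex{0,3,2,3,0} = 1
G(15) = mex{4,0,2,1,3} = 5
G(16) = mex{1,4,3,2,1} = 0
G(17) = mex{5,1,3,2,2} = 0
G_C(17) = 0.
Combined Grundy value = 1 ⊕ 2 ⊕ 0 = 3.

3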